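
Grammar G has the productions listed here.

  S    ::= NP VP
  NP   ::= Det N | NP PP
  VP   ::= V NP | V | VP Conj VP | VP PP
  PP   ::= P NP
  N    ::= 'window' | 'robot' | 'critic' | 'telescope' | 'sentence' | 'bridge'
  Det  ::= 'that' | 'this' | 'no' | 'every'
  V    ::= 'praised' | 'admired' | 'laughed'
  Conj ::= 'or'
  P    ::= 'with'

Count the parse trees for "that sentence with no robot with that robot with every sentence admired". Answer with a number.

5

Two of the 5 distinct bracketings:
[S [NP [NP [Det that] [N sentence]] [PP [P with] [NP [NP [Det no] [N robot]] [PP [P with] [NP [NP [Det that] [N robot]] [PP [P with] [NP [Det every] [N sentence]]]]]]]] [VP [V admired]]]
[S [NP [NP [Det that] [N sentence]] [PP [P with] [NP [NP [NP [Det no] [N robot]] [PP [P with] [NP [Det that] [N robot]]]] [PP [P with] [NP [Det every] [N sentence]]]]]] [VP [V admired]]]
The trees differ in how a recursive rule is bracketed over the same span.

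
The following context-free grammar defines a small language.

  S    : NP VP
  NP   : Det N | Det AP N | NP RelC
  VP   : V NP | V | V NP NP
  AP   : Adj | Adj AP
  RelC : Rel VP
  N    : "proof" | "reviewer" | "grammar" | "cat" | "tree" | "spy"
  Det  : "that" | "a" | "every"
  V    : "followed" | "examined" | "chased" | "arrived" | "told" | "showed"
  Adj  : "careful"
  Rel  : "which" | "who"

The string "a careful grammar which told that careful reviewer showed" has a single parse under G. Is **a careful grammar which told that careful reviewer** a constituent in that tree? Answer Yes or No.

Yes

[S [NP [NP [Det a] [AP [Adj careful]] [N grammar]] [RelC [Rel which] [VP [V told] [NP [Det that] [AP [Adj careful]] [N reviewer]]]]] [VP [V showed]]]
The words 'a careful grammar which told that careful reviewer' are exhaustively dominated by a single NP node (built by NP → NP RelC), so they form a constituent.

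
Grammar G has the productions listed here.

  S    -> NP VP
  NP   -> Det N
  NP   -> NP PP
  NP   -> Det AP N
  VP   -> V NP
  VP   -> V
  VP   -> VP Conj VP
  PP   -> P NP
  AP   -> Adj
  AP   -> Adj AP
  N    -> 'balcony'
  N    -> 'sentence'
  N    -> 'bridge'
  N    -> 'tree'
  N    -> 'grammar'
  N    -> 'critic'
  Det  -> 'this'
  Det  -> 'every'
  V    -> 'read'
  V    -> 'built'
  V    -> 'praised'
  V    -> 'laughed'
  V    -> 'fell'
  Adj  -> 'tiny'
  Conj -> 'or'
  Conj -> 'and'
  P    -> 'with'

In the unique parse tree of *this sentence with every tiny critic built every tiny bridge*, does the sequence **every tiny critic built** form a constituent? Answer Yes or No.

[S [NP [NP [Det this] [N sentence]] [PP [P with] [NP [Det every] [AP [Adj tiny]] [N critic]]]] [VP [V built] [NP [Det every] [AP [Adj tiny]] [N bridge]]]]
The smallest constituent containing 'every tiny critic built' is the S spanning 'this sentence with every tiny critic built every tiny bridge'; no single node in the tree dominates exactly the given words.

No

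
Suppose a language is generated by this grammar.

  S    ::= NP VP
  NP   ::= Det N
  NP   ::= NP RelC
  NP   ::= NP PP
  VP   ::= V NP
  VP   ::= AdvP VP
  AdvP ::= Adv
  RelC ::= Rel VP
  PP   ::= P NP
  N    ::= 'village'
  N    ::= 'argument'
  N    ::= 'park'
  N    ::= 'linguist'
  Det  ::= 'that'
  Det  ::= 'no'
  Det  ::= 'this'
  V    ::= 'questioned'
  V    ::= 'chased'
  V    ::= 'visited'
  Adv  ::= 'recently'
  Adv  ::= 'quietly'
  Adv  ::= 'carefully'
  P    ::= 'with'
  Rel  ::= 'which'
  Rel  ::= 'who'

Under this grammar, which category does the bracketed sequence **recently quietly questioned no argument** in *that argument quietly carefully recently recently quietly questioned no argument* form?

VP

S
  NP
    Det: that
    N: argument
  VP
    AdvP
      Adv: quietly
    VP
      AdvP
        Adv: carefully
      VP
        AdvP
          Adv: recently
        VP
          AdvP
            Adv: recently
          VP
            AdvP
              Adv: quietly
            VP
              V: questioned
              NP
                Det: no
                N: argument
The span 'recently quietly questioned no argument' is the VP node built by VP → AdvP VP.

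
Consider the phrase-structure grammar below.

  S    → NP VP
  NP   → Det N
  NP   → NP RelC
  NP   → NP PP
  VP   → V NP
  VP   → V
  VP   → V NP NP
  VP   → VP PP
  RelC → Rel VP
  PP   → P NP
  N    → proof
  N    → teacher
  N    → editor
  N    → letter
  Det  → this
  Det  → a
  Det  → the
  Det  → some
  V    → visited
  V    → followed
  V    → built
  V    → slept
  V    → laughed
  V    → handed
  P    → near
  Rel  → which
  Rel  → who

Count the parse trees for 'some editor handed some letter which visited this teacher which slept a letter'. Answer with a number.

Two of the 6 distinct bracketings:
[S [NP [Det some] [N editor]] [VP [V handed] [NP [NP [Det some] [N letter]] [RelC [Rel which] [VP [V visited] [NP [NP [Det this] [N teacher]] [RelC [Rel which] [VP [V slept] [NP [Det a] [N letter]]]]]]]]]]
[S [NP [Det some] [N editor]] [VP [V handed] [NP [NP [Det some] [N letter]] [RelC [Rel which] [VP [V visited] [NP [NP [Det this] [N teacher]] [RelC [Rel which] [VP [V slept]]]] [NP [Det a] [N letter]]]]]]]
The difference turns on whether VP → V is used at the relevant span, versus an alternative expansion of VP.

6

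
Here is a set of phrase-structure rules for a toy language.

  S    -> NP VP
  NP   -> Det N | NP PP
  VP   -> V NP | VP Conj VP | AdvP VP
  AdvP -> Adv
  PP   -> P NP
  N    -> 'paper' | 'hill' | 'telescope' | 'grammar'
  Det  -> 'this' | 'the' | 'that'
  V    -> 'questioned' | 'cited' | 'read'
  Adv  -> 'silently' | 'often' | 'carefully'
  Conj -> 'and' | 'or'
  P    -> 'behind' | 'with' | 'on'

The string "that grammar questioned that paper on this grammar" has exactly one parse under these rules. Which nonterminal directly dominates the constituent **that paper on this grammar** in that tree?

VP

S
  NP
    Det: that
    N: grammar
  VP
    V: questioned
    NP
      NP
        Det: that
        N: paper
      PP
        P: on
        NP
          Det: this
          N: grammar
The span 'that paper on this grammar' is the NP node built by NP → NP PP.
Its mother is the VP built by VP → V NP.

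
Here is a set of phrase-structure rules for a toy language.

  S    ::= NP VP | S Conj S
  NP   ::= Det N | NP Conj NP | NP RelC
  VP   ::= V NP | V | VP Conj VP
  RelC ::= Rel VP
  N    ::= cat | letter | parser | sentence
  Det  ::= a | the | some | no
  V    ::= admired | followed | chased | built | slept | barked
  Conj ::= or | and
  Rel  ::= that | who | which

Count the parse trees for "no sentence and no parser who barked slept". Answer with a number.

2

The two bracketings:
[S [NP [NP [Det no] [N sentence]] [Conj and] [NP [NP [Det no] [N parser]] [RelC [Rel who] [VP [V barked]]]]] [VP [V slept]]]
[S [NP [NP [NP [Det no] [N sentence]] [Conj and] [NP [Det no] [N parser]]] [RelC [Rel who] [VP [V barked]]]] [VP [V slept]]]
The trees differ in how a recursive rule is bracketed over the same span.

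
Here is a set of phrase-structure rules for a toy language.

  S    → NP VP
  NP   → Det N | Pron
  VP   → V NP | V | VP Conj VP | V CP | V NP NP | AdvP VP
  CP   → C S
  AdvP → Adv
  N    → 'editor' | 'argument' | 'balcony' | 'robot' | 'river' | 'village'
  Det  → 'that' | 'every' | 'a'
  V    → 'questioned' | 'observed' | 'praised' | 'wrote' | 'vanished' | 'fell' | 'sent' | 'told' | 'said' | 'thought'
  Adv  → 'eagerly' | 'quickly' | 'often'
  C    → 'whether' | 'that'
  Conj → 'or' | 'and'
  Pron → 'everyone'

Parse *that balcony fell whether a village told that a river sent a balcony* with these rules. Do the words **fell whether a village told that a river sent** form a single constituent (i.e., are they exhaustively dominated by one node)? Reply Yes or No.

[S [NP [Det that] [N balcony]] [VP [V fell] [CP [C whether] [S [NP [Det a] [N village]] [VP [V told] [CP [C that] [S [NP [Det a] [N river]] [VP [V sent] [NP [Det a] [N balcony]]]]]]]]]]
The smallest constituent containing 'fell whether a village told that a river sent' is the VP spanning 'fell whether a village told that a river sent a balcony'; no single node in the tree dominates exactly the given words.

No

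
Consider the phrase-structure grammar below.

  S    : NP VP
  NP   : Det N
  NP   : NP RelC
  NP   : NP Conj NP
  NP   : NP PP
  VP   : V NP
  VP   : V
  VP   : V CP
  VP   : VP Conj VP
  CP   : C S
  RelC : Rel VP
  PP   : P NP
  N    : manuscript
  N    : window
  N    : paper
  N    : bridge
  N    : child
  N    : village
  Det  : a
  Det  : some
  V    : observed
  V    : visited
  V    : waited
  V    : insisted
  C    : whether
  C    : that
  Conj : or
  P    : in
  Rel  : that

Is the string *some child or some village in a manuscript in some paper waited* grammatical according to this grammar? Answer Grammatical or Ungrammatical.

Grammatical

[S [NP [NP [Det some] [N child]] [Conj or] [NP [NP [Det some] [N village]] [PP [P in] [NP [NP [Det a] [N manuscript]] [PP [P in] [NP [Det some] [N paper]]]]]]] [VP [V waited]]]
The bracketing above is licensed at every node by one of the given productions, with S at the root.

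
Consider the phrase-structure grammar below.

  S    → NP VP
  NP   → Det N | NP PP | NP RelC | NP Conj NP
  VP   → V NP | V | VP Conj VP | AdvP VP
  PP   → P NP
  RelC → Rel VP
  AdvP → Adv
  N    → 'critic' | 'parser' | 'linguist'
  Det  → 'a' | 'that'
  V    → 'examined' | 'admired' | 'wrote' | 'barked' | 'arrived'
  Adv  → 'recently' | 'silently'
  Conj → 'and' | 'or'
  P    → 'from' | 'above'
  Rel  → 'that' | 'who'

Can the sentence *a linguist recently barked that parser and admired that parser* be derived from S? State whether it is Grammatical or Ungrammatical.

Grammatical

S
  NP
    Det: a
    N: linguist
  VP
    VP
      AdvP
        Adv: recently
      VP
        V: barked
        NP
          Det: that
          N: parser
    Conj: and
    VP
      V: admired
      NP
        Det: that
        N: parser
The bracketing above is licensed at every node by one of the given productions, with S at the root.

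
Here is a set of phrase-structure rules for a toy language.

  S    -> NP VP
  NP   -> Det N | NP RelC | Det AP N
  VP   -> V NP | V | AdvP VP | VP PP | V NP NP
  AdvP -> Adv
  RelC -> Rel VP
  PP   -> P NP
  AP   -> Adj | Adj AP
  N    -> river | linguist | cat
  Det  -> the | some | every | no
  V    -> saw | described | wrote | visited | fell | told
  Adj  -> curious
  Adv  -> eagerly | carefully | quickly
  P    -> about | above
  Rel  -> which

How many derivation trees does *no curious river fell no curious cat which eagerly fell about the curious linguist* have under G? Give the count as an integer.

Two of the 3 distinct bracketings:
[S [NP [Det no] [AP [Adj curious]] [N river]] [VP [V fell] [NP [NP [Det no] [AP [Adj curious]] [N cat]] [RelC [Rel which] [VP [AdvP [Adv eagerly]] [VP [VP [V fell]] [PP [P about] [NP [Det the] [AP [Adj curious]] [N linguist]]]]]]]]]
[S [NP [Det no] [AP [Adj curious]] [N river]] [VP [V fell] [NP [NP [Det no] [AP [Adj curious]] [N cat]] [RelC [Rel which] [VP [VP [AdvP [Adv eagerly]] [VP [V fell]]] [PP [P about] [NP [Det the] [AP [Adj curious]] [N linguist]]]]]]]]
The trees differ in how a recursive rule is bracketed over the same span.

3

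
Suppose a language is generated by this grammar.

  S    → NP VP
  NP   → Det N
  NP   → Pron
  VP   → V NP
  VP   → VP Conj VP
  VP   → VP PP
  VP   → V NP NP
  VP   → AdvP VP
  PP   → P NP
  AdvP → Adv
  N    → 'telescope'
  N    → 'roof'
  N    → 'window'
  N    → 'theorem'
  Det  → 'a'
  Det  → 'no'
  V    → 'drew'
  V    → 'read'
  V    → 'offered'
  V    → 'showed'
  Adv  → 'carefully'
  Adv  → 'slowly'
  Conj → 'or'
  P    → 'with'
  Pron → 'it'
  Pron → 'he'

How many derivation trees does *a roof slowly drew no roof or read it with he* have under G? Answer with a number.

5

Two of the 5 distinct bracketings:
[S [NP [Det a] [N roof]] [VP [VP [AdvP [Adv slowly]] [VP [V drew] [NP [Det no] [N roof]]]] [Conj or] [VP [VP [V read] [NP [Pron it]]] [PP [P with] [NP [Pron he]]]]]]
[S [NP [Det a] [N roof]] [VP [VP [VP [AdvP [Adv slowly]] [VP [V drew] [NP [Det no] [N roof]]]] [Conj or] [VP [V read] [NP [Pron it]]]] [PP [P with] [NP [Pron he]]]]]
The trees differ in how a recursive rule is bracketed over the same span.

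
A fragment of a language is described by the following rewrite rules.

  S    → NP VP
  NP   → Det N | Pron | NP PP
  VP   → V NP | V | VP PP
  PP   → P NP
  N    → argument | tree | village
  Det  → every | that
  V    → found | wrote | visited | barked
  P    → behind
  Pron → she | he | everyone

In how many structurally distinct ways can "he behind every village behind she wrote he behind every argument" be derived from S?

Two of the 4 distinct bracketings:
[S [NP [NP [Pron he]] [PP [P behind] [NP [NP [Det every] [N village]] [PP [P behind] [NP [Pron she]]]]]] [VP [V wrote] [NP [NP [Pron he]] [PP [P behind] [NP [Det every] [N argument]]]]]]
[S [NP [NP [Pron he]] [PP [P behind] [NP [NP [Det every] [N village]] [PP [P behind] [NP [Pron she]]]]]] [VP [VP [V wrote] [NP [Pron he]]] [PP [P behind] [NP [Det every] [N argument]]]]]
The difference turns on whether VP → VP PP is used at the relevant span, versus an alternative expansion of VP.

4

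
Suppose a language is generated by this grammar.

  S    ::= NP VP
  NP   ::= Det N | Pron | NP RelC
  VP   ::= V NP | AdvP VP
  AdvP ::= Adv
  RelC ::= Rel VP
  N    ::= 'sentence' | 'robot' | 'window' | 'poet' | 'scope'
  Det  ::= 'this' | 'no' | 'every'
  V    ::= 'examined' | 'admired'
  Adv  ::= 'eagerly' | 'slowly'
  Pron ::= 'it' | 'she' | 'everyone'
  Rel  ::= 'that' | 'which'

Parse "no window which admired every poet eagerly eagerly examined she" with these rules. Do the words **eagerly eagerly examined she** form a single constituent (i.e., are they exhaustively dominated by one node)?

[S [NP [NP [Det no] [N window]] [RelC [Rel which] [VP [V admired] [NP [Det every] [N poet]]]]] [VP [AdvP [Adv eagerly]] [VP [AdvP [Adv eagerly]] [VP [V examined] [NP [Pron she]]]]]]
The words 'eagerly eagerly examined she' are exhaustively dominated by a single VP node (built by VP → AdvP VP), so they form a constituent.

Yes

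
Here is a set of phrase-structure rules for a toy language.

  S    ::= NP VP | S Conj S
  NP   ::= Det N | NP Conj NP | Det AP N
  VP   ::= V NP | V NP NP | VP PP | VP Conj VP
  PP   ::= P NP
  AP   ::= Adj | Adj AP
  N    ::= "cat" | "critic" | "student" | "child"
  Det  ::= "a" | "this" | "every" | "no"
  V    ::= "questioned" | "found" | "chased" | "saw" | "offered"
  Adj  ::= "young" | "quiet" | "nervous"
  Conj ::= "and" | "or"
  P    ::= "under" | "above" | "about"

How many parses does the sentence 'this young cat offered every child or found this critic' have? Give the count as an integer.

1

[S [NP [Det this] [AP [Adj young]] [N cat]] [VP [VP [V offered] [NP [Det every] [N child]]] [Conj or] [VP [V found] [NP [Det this] [N critic]]]]]
No rule offers an alternative attachment or grouping for any span, so this is the only derivation.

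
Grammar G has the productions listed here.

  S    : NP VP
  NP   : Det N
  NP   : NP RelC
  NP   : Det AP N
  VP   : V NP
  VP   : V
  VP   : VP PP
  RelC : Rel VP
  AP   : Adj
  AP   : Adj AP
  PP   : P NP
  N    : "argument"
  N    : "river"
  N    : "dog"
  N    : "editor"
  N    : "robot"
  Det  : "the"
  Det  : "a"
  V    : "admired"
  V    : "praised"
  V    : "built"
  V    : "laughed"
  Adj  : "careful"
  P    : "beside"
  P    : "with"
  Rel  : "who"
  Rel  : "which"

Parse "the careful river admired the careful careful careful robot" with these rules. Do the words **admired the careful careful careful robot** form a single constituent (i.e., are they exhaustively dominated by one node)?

[S [NP [Det the] [AP [Adj careful]] [N river]] [VP [V admired] [NP [Det the] [AP [Adj careful] [AP [Adj careful] [AP [Adj careful]]]] [N robot]]]]
The words 'admired the careful careful careful robot' are exhaustively dominated by a single VP node (built by VP → V NP), so they form a constituent.

Yes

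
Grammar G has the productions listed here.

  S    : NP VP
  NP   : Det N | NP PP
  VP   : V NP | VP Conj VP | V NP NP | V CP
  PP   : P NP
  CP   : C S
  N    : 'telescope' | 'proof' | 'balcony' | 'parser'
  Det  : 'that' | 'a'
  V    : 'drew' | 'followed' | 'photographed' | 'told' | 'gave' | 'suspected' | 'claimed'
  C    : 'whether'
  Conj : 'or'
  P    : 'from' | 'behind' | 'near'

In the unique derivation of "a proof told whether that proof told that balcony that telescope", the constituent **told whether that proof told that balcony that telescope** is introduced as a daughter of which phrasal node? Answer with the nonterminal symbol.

S

S
  NP
    Det: a
    N: proof
  VP
    V: told
    CP
      C: whether
      S
        NP
          Det: that
          N: proof
        VP
          V: told
          NP
            Det: that
            N: balcony
          NP
            Det: that
            N: telescope
The span 'told whether that proof told that balcony that telescope' is the VP node built by VP → V CP.
Its mother is the S built by S → NP VP.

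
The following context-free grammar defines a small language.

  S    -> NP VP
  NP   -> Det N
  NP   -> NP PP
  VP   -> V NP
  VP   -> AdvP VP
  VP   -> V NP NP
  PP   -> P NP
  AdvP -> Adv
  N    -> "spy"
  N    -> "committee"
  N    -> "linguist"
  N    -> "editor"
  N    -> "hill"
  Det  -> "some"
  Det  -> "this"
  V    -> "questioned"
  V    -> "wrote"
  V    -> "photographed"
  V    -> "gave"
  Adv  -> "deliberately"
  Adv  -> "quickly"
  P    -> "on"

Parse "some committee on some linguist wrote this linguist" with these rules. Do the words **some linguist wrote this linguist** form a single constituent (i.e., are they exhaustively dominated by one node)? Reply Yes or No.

[S [NP [NP [Det some] [N committee]] [PP [P on] [NP [Det some] [N linguist]]]] [VP [V wrote] [NP [Det this] [N linguist]]]]
The smallest constituent containing 'some linguist wrote this linguist' is the S spanning 'some committee on some linguist wrote this linguist'; no single node in the tree dominates exactly the given words.

No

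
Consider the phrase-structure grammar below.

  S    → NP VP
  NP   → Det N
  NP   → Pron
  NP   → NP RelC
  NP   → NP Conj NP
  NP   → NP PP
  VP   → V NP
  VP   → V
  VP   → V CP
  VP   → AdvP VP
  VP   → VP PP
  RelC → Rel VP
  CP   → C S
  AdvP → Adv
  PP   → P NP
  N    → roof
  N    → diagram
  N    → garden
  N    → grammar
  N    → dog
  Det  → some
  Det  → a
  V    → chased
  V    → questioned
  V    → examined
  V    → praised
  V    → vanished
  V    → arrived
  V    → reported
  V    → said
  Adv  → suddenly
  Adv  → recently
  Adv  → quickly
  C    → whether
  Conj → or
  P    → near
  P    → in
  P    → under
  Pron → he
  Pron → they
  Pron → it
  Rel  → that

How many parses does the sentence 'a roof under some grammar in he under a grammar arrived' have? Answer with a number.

Two of the 5 distinct bracketings:
[S [NP [NP [Det a] [N roof]] [PP [P under] [NP [NP [Det some] [N grammar]] [PP [P in] [NP [NP [Pron he]] [PP [P under] [NP [Det a] [N grammar]]]]]]]] [VP [V arrived]]]
[S [NP [NP [Det a] [N roof]] [PP [P under] [NP [NP [NP [Det some] [N grammar]] [PP [P in] [NP [Pron he]]]] [PP [P under] [NP [Det a] [N grammar]]]]]] [VP [V arrived]]]
The trees differ in how a recursive rule is bracketed over the same span.

5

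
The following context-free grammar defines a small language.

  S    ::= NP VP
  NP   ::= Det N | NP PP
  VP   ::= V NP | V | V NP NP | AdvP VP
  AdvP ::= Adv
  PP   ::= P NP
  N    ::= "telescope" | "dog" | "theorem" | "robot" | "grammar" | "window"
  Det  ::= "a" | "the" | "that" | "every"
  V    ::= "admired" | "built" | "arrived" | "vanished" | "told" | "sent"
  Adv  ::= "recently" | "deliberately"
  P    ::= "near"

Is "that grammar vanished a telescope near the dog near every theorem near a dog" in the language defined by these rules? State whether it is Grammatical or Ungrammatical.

Grammatical

[S [NP [Det that] [N grammar]] [VP [V vanished] [NP [NP [Det a] [N telescope]] [PP [P near] [NP [NP [Det the] [N dog]] [PP [P near] [NP [NP [Det every] [N theorem]] [PP [P near] [NP [Det a] [N dog]]]]]]]]]]
The bracketing above is licensed at every node by one of the given productions, with S at the root.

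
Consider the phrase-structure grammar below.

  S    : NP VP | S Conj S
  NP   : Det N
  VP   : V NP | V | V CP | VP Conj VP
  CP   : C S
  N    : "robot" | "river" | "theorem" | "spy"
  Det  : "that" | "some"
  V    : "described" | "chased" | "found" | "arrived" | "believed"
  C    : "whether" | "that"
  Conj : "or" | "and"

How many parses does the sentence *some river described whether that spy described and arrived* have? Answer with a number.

2

The two bracketings:
[S [NP [Det some] [N river]] [VP [V described] [CP [C whether] [S [NP [Det that] [N spy]] [VP [VP [V described]] [Conj and] [VP [V arrived]]]]]]]
[S [NP [Det some] [N river]] [VP [VP [V described] [CP [C whether] [S [NP [Det that] [N spy]] [VP [V described]]]]] [Conj and] [VP [V arrived]]]]
The trees differ in how a recursive rule is bracketed over the same span.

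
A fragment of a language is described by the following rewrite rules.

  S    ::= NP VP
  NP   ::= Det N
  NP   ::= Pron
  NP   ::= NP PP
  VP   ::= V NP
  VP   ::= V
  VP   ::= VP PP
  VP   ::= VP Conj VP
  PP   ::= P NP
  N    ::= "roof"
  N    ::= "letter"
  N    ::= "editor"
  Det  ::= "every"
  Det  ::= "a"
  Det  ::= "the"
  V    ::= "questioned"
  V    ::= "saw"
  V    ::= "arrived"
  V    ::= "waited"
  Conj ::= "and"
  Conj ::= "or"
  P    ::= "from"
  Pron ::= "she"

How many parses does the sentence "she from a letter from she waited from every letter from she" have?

Two of the 4 distinct bracketings:
[S [NP [NP [Pron she]] [PP [P from] [NP [NP [Det a] [N letter]] [PP [P from] [NP [Pron she]]]]]] [VP [VP [V waited]] [PP [P from] [NP [NP [Det every] [N letter]] [PP [P from] [NP [Pron she]]]]]]]
[S [NP [NP [Pron she]] [PP [P from] [NP [NP [Det a] [N letter]] [PP [P from] [NP [Pron she]]]]]] [VP [VP [VP [V waited]] [PP [P from] [NP [Det every] [N letter]]]] [PP [P from] [NP [Pron she]]]]]
The trees differ in how a recursive rule is bracketed over the same span.

4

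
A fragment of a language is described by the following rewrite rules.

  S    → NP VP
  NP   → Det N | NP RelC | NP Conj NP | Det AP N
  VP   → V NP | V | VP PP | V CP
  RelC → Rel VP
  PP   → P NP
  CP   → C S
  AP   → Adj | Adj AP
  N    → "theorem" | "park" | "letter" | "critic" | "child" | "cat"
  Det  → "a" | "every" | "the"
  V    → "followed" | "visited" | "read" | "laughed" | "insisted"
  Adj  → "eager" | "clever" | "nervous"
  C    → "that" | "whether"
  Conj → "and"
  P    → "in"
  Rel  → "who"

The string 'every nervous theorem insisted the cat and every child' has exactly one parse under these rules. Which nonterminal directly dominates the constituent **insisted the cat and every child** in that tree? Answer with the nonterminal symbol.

S
  NP
    Det: every
    AP
      Adj: nervous
    N: theorem
  VP
    V: insisted
    NP
      NP
        Det: the
        N: cat
      Conj: and
      NP
        Det: every
        N: child
The span 'insisted the cat and every child' is the VP node built by VP → V NP.
Its mother is the S built by S → NP VP.

S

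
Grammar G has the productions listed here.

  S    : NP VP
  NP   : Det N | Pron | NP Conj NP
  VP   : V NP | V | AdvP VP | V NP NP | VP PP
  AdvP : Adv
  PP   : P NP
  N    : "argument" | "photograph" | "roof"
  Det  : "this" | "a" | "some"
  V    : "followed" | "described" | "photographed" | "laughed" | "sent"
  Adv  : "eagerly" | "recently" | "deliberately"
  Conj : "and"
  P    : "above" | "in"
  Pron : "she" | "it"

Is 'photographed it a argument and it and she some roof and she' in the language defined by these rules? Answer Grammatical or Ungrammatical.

For S → NP VP, no prefix of the string parses as an NP.

Ungrammatical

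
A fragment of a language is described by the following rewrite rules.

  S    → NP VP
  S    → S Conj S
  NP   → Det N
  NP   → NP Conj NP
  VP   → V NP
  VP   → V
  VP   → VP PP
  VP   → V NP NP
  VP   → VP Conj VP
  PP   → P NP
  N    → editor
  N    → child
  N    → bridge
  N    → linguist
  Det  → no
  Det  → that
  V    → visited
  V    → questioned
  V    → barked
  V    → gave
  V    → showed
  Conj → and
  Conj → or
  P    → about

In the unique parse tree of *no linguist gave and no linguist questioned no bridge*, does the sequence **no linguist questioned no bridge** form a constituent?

[S [S [NP [Det no] [N linguist]] [VP [V gave]]] [Conj and] [S [NP [Det no] [N linguist]] [VP [V questioned] [NP [Det no] [N bridge]]]]]
The words 'no linguist questioned no bridge' are exhaustively dominated by a single S node (built by S → NP VP), so they form a constituent.

Yes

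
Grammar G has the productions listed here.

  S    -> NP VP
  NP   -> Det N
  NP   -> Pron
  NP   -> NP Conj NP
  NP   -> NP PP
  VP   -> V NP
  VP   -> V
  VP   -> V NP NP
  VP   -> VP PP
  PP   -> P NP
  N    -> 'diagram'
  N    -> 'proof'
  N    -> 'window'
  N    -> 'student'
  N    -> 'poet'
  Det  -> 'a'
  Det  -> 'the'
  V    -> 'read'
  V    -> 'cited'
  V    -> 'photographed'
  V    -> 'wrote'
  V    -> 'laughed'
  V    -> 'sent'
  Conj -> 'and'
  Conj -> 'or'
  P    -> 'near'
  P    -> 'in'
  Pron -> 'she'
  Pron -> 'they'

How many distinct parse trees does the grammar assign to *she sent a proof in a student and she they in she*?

4

Two of the 4 distinct bracketings:
[S [NP [Pron she]] [VP [V sent] [NP [NP [NP [Det a] [N proof]] [PP [P in] [NP [Det a] [N student]]]] [Conj and] [NP [Pron she]]] [NP [NP [Pron they]] [PP [P in] [NP [Pron she]]]]]]
[S [NP [Pron she]] [VP [V sent] [NP [NP [Det a] [N proof]] [PP [P in] [NP [NP [Det a] [N student]] [Conj and] [NP [Pron she]]]]] [NP [NP [Pron they]] [PP [P in] [NP [Pron she]]]]]]
The trees differ in how a recursive rule is bracketed over the same span.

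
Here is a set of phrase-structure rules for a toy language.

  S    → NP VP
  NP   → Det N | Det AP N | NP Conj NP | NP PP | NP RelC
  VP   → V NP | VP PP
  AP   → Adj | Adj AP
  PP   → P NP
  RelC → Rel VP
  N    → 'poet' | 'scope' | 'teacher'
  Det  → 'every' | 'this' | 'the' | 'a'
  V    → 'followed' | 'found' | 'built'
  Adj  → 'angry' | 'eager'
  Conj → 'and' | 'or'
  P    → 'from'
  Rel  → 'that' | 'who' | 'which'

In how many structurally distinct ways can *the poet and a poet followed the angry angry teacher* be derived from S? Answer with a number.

1

[S [NP [NP [Det the] [N poet]] [Conj and] [NP [Det a] [N poet]]] [VP [V followed] [NP [Det the] [AP [Adj angry] [AP [Adj angry]]] [N teacher]]]]
No rule offers an alternative attachment or grouping for any span, so this is the only derivation.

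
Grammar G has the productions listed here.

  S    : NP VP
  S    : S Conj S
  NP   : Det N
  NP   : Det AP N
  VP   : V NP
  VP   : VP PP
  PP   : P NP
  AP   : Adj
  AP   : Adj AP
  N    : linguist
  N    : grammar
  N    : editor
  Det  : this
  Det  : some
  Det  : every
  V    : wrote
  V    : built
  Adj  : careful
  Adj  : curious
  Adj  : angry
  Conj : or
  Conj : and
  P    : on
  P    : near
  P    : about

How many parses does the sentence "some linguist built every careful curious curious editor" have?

[S [NP [Det some] [N linguist]] [VP [V built] [NP [Det every] [AP [Adj careful] [AP [Adj curious] [AP [Adj curious]]]] [N editor]]]]
No rule offers an alternative attachment or grouping for any span, so this is the only derivation.

1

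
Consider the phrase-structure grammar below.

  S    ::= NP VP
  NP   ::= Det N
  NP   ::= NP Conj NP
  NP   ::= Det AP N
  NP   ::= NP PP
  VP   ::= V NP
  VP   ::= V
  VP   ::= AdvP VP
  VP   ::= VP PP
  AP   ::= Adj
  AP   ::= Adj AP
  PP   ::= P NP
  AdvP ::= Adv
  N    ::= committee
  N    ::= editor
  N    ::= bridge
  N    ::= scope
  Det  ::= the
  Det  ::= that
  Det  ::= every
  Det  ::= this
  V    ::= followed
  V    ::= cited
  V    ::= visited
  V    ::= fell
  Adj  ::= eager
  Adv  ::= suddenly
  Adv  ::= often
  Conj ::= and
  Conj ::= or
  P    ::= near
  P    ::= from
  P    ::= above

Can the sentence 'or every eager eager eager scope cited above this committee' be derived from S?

For S → NP VP, no prefix of the string parses as an NP.

Ungrammatical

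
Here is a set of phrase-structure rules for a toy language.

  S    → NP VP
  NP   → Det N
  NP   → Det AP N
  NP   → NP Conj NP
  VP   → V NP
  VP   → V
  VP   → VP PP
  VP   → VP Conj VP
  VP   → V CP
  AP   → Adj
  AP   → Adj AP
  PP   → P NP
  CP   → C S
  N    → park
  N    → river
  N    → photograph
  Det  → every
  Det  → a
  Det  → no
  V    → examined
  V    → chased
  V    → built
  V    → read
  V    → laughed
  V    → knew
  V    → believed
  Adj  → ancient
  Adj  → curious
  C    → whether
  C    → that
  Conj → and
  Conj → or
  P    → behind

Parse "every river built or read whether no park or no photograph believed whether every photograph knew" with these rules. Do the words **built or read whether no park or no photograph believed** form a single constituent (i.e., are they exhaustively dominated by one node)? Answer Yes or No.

No

[S [NP [Det every] [N river]] [VP [VP [V built]] [Conj or] [VP [V read] [CP [C whether] [S [NP [NP [Det no] [N park]] [Conj or] [NP [Det no] [N photograph]]] [VP [V believed] [CP [C whether] [S [NP [Det every] [N photograph]] [VP [V knew]]]]]]]]]]
The smallest constituent containing 'built or read whether no park or no photograph believed' is the VP spanning 'built or read whether no park or no photograph believed whether every photograph knew'; no single node in the tree dominates exactly the given words.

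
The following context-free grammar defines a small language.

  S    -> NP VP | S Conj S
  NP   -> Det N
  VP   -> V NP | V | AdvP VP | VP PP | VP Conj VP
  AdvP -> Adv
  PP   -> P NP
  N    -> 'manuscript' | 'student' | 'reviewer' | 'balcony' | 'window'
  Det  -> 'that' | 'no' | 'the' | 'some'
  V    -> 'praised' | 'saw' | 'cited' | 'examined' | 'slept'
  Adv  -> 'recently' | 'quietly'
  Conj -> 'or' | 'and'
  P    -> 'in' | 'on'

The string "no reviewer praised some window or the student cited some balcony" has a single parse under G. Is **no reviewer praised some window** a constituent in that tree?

Yes

[S [S [NP [Det no] [N reviewer]] [VP [V praised] [NP [Det some] [N window]]]] [Conj or] [S [NP [Det the] [N student]] [VP [V cited] [NP [Det some] [N balcony]]]]]
The words 'no reviewer praised some window' are exhaustively dominated by a single S node (built by S → NP VP), so they form a constituent.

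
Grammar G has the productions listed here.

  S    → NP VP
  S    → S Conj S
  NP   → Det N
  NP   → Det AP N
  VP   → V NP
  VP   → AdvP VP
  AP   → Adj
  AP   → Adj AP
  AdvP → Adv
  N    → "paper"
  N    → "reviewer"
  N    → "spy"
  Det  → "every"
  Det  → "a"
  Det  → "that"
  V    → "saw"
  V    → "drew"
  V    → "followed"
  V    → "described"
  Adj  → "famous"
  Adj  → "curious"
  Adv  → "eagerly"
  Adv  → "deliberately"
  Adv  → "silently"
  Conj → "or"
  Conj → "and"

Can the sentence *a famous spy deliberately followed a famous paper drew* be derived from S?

Ungrammatical

For S → NP VP, the only prefix that parses as NP is 'a famous spy', but the remainder 'deliberately followed a famous paper drew' is not a VP under these rules. The alternative S rule S → S Conj S likewise has no satisfying split.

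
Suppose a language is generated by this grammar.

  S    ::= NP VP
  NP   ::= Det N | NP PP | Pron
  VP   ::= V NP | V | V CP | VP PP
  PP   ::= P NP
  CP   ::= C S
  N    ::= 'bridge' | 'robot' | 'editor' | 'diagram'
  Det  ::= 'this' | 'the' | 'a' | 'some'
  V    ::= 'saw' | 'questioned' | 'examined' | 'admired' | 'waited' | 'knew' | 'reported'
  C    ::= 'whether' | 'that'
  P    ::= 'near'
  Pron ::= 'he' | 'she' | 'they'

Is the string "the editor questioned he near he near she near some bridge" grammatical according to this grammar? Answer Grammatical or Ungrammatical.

[S [NP [Det the] [N editor]] [VP [V questioned] [NP [NP [Pron he]] [PP [P near] [NP [NP [Pron he]] [PP [P near] [NP [NP [Pron she]] [PP [P near] [NP [Det some] [N bridge]]]]]]]]]]
Each bracket corresponds to one application of a listed rule, so the string is derivable from S.

Grammatical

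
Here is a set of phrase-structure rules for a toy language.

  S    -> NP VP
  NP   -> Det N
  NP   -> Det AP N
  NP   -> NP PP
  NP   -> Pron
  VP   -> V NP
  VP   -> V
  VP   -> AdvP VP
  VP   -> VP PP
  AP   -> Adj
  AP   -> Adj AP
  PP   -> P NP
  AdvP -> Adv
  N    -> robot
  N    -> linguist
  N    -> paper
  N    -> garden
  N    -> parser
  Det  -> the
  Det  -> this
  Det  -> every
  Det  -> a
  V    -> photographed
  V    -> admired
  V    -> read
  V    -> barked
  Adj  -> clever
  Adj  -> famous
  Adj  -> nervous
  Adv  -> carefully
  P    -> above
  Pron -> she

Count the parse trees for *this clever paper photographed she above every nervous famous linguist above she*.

5

Two of the 5 distinct bracketings:
[S [NP [Det this] [AP [Adj clever]] [N paper]] [VP [V photographed] [NP [NP [Pron she]] [PP [P above] [NP [NP [Det every] [AP [Adj nervous] [AP [Adj famous]]] [N linguist]] [PP [P above] [NP [Pron she]]]]]]]]
[S [NP [Det this] [AP [Adj clever]] [N paper]] [VP [V photographed] [NP [NP [NP [Pron she]] [PP [P above] [NP [Det every] [AP [Adj nervous] [AP [Adj famous]]] [N linguist]]]] [PP [P above] [NP [Pron she]]]]]]
The trees differ in how a recursive rule is bracketed over the same span.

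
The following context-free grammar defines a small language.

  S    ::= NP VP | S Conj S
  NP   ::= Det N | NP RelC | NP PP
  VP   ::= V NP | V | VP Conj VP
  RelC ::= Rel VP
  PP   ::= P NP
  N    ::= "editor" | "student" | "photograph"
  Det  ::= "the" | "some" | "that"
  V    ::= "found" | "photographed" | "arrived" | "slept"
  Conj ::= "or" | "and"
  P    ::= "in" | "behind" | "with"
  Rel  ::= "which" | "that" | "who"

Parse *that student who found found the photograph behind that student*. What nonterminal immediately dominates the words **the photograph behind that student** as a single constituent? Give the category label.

NP

S
  NP
    NP
      Det: that
      N: student
    RelC
      Rel: who
      VP
        V: found
  VP
    V: found
    NP
      NP
        Det: the
        N: photograph
      PP
        P: behind
        NP
          Det: that
          N: student
The span 'the photograph behind that student' is the NP node built by NP → NP PP.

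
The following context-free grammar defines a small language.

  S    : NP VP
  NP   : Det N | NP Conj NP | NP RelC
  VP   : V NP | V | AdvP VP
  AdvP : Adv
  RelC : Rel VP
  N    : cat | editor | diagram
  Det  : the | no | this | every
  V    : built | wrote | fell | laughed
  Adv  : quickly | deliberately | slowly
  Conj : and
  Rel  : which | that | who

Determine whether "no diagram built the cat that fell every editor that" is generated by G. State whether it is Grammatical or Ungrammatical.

Ungrammatical

For S → NP VP, the only prefix that parses as NP is 'no diagram', but the remainder 'built the cat that fell every editor that' is not a VP under these rules.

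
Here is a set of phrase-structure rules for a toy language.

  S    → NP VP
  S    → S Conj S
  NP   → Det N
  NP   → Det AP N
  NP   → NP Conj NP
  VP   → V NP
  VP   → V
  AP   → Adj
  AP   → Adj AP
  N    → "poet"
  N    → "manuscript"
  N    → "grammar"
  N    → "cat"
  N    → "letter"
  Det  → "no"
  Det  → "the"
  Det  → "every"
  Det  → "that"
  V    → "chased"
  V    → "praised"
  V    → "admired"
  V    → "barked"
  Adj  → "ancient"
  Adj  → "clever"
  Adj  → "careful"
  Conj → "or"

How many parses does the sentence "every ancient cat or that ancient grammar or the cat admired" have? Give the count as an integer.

The two bracketings:
[S [NP [NP [Det every] [AP [Adj ancient]] [N cat]] [Conj or] [NP [NP [Det that] [AP [Adj ancient]] [N grammar]] [Conj or] [NP [Det the] [N cat]]]] [VP [V admired]]]
[S [NP [NP [NP [Det every] [AP [Adj ancient]] [N cat]] [Conj or] [NP [Det that] [AP [Adj ancient]] [N grammar]]] [Conj or] [NP [Det the] [N cat]]] [VP [V admired]]]
The trees differ in how a recursive rule is bracketed over the same span.

2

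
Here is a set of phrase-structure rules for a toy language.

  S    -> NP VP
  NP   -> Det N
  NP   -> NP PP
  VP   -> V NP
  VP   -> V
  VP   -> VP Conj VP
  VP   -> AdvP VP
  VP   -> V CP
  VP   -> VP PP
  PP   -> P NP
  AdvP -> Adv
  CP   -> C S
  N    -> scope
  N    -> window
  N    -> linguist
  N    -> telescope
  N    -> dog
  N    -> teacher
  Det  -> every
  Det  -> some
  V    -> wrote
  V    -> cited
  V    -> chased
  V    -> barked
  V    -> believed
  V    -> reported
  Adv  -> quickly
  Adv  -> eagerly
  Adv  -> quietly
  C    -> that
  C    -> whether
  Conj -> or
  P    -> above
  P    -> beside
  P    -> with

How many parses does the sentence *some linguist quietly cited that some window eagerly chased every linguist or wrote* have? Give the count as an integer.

Two of the 4 distinct bracketings:
[S [NP [Det some] [N linguist]] [VP [VP [AdvP [Adv quietly]] [VP [V cited] [CP [C that] [S [NP [Det some] [N window]] [VP [AdvP [Adv eagerly]] [VP [V chased] [NP [Det every] [N linguist]]]]]]]] [Conj or] [VP [V wrote]]]]
[S [NP [Det some] [N linguist]] [VP [AdvP [Adv quietly]] [VP [VP [V cited] [CP [C that] [S [NP [Det some] [N window]] [VP [AdvP [Adv eagerly]] [VP [V chased] [NP [Det every] [N linguist]]]]]]] [Conj or] [VP [V wrote]]]]]
The trees differ in how a recursive rule is bracketed over the same span.

4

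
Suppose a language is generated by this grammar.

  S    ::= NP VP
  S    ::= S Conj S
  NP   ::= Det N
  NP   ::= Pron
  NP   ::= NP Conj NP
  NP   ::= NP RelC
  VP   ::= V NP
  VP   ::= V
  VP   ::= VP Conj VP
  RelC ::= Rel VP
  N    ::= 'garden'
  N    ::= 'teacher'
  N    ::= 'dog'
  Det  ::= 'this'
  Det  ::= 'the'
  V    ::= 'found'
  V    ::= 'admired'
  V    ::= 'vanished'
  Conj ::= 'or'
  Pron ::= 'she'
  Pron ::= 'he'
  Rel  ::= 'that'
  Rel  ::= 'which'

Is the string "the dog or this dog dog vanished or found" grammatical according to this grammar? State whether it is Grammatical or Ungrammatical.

Ungrammatical

An N word can never sit immediately before an N word in any string this grammar generates, so the substring 'dog dog' rules out a derivation.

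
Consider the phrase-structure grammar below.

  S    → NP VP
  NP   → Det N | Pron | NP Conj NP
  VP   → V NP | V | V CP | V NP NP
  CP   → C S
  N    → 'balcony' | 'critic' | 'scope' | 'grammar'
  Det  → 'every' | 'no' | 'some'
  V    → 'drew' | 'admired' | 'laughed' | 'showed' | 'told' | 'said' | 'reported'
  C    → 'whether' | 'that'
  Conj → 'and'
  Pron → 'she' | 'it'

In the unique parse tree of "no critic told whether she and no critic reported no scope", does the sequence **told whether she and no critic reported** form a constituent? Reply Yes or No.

[S [NP [Det no] [N critic]] [VP [V told] [CP [C whether] [S [NP [NP [Pron she]] [Conj and] [NP [Det no] [N critic]]] [VP [V reported] [NP [Det no] [N scope]]]]]]]
The smallest constituent containing 'told whether she and no critic reported' is the VP spanning 'told whether she and no critic reported no scope'; no single node in the tree dominates exactly the given words.

No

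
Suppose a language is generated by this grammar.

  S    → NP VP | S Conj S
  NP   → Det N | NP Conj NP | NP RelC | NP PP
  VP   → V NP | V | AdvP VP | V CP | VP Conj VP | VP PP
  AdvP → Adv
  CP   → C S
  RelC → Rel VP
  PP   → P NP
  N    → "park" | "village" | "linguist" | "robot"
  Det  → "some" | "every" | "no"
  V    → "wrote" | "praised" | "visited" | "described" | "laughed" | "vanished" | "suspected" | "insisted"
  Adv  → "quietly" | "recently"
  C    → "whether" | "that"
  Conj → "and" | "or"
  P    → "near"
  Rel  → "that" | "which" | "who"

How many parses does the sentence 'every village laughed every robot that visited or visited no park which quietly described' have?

Two of the 3 distinct bracketings:
[S [NP [Det every] [N village]] [VP [V laughed] [NP [NP [Det every] [N robot]] [RelC [Rel that] [VP [VP [V visited]] [Conj or] [VP [V visited] [NP [NP [Det no] [N park]] [RelC [Rel which] [VP [AdvP [Adv quietly]] [VP [V described]]]]]]]]]]]
[S [NP [Det every] [N village]] [VP [V laughed] [NP [NP [NP [Det every] [N robot]] [RelC [Rel that] [VP [VP [V visited]] [Conj or] [VP [V visited] [NP [Det no] [N park]]]]]] [RelC [Rel which] [VP [AdvP [Adv quietly]] [VP [V described]]]]]]]
The trees differ in how a recursive rule is bracketed over the same span.

3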